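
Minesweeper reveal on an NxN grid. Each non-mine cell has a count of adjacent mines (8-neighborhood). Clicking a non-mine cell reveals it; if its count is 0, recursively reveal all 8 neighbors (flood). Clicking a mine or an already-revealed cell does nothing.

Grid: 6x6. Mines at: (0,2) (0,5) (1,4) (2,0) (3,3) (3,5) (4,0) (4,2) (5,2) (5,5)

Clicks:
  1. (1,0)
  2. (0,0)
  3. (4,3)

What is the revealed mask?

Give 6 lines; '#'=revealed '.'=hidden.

Answer: ##....
##....
......
......
...#..
......

Derivation:
Click 1 (1,0) count=1: revealed 1 new [(1,0)] -> total=1
Click 2 (0,0) count=0: revealed 3 new [(0,0) (0,1) (1,1)] -> total=4
Click 3 (4,3) count=3: revealed 1 new [(4,3)] -> total=5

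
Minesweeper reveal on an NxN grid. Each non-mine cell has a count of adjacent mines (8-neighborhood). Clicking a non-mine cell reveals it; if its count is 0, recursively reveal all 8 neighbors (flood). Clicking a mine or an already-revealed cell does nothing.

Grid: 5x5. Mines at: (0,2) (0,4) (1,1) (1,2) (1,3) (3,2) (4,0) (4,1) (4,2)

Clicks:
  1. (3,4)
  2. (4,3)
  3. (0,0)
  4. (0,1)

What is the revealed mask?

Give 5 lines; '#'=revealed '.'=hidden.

Answer: ##...
.....
...##
...##
...##

Derivation:
Click 1 (3,4) count=0: revealed 6 new [(2,3) (2,4) (3,3) (3,4) (4,3) (4,4)] -> total=6
Click 2 (4,3) count=2: revealed 0 new [(none)] -> total=6
Click 3 (0,0) count=1: revealed 1 new [(0,0)] -> total=7
Click 4 (0,1) count=3: revealed 1 new [(0,1)] -> total=8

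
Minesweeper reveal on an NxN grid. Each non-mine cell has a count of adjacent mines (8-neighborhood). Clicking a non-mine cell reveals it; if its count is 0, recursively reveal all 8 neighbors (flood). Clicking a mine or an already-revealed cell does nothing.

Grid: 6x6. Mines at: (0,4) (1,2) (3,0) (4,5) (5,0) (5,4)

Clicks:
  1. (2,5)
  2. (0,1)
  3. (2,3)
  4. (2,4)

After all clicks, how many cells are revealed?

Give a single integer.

Click 1 (2,5) count=0: revealed 20 new [(1,3) (1,4) (1,5) (2,1) (2,2) (2,3) (2,4) (2,5) (3,1) (3,2) (3,3) (3,4) (3,5) (4,1) (4,2) (4,3) (4,4) (5,1) (5,2) (5,3)] -> total=20
Click 2 (0,1) count=1: revealed 1 new [(0,1)] -> total=21
Click 3 (2,3) count=1: revealed 0 new [(none)] -> total=21
Click 4 (2,4) count=0: revealed 0 new [(none)] -> total=21

Answer: 21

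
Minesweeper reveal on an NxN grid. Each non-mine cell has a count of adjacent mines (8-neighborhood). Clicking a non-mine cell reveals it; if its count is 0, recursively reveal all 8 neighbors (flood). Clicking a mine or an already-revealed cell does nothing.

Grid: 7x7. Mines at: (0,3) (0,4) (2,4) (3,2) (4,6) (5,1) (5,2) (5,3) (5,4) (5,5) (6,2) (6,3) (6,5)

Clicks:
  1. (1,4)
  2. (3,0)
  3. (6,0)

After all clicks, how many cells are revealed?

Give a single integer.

Click 1 (1,4) count=3: revealed 1 new [(1,4)] -> total=1
Click 2 (3,0) count=0: revealed 13 new [(0,0) (0,1) (0,2) (1,0) (1,1) (1,2) (2,0) (2,1) (2,2) (3,0) (3,1) (4,0) (4,1)] -> total=14
Click 3 (6,0) count=1: revealed 1 new [(6,0)] -> total=15

Answer: 15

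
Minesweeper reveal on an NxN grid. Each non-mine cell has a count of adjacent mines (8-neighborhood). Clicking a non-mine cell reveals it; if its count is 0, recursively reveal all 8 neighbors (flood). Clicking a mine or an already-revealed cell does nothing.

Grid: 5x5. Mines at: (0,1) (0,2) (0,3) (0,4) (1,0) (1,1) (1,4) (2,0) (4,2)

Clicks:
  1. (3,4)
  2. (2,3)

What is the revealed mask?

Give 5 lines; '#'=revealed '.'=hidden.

Click 1 (3,4) count=0: revealed 6 new [(2,3) (2,4) (3,3) (3,4) (4,3) (4,4)] -> total=6
Click 2 (2,3) count=1: revealed 0 new [(none)] -> total=6

Answer: .....
.....
...##
...##
...##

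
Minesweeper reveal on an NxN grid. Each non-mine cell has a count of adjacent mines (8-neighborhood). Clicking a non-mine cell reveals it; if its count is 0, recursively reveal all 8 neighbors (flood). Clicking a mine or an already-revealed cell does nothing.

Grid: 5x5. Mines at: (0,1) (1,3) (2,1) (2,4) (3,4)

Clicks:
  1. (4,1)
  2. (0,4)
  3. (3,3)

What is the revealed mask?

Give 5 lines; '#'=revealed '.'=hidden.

Answer: ....#
.....
.....
####.
####.

Derivation:
Click 1 (4,1) count=0: revealed 8 new [(3,0) (3,1) (3,2) (3,3) (4,0) (4,1) (4,2) (4,3)] -> total=8
Click 2 (0,4) count=1: revealed 1 new [(0,4)] -> total=9
Click 3 (3,3) count=2: revealed 0 new [(none)] -> total=9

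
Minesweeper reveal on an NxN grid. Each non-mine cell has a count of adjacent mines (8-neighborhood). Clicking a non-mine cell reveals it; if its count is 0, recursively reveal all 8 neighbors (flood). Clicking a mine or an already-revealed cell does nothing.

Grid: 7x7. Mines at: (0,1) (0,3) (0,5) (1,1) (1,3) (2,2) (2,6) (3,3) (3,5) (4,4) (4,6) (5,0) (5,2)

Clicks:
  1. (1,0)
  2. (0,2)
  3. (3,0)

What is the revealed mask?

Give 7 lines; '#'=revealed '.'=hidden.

Answer: ..#....
#......
##.....
##.....
##.....
.......
.......

Derivation:
Click 1 (1,0) count=2: revealed 1 new [(1,0)] -> total=1
Click 2 (0,2) count=4: revealed 1 new [(0,2)] -> total=2
Click 3 (3,0) count=0: revealed 6 new [(2,0) (2,1) (3,0) (3,1) (4,0) (4,1)] -> total=8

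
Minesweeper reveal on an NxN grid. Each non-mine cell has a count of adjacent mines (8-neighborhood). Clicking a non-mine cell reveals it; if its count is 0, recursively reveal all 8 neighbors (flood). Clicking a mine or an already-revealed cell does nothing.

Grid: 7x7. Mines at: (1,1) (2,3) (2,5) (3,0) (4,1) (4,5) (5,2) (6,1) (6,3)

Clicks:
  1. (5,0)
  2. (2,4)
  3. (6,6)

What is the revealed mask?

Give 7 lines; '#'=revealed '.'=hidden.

Click 1 (5,0) count=2: revealed 1 new [(5,0)] -> total=1
Click 2 (2,4) count=2: revealed 1 new [(2,4)] -> total=2
Click 3 (6,6) count=0: revealed 6 new [(5,4) (5,5) (5,6) (6,4) (6,5) (6,6)] -> total=8

Answer: .......
.......
....#..
.......
.......
#...###
....###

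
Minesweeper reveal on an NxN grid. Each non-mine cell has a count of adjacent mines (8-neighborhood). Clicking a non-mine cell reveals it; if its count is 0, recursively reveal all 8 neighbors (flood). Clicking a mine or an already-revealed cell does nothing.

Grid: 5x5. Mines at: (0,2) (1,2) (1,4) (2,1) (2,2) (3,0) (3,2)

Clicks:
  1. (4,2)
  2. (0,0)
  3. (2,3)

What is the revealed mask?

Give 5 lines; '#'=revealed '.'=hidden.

Answer: ##...
##...
...#.
.....
..#..

Derivation:
Click 1 (4,2) count=1: revealed 1 new [(4,2)] -> total=1
Click 2 (0,0) count=0: revealed 4 new [(0,0) (0,1) (1,0) (1,1)] -> total=5
Click 3 (2,3) count=4: revealed 1 new [(2,3)] -> total=6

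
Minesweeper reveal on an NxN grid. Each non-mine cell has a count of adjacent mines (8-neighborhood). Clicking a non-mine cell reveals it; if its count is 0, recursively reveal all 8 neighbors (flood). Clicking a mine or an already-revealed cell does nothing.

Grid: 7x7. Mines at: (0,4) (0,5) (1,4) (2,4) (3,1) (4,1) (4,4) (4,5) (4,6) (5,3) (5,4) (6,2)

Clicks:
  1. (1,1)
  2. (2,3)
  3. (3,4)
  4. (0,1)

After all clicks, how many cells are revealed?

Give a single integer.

Answer: 13

Derivation:
Click 1 (1,1) count=0: revealed 12 new [(0,0) (0,1) (0,2) (0,3) (1,0) (1,1) (1,2) (1,3) (2,0) (2,1) (2,2) (2,3)] -> total=12
Click 2 (2,3) count=2: revealed 0 new [(none)] -> total=12
Click 3 (3,4) count=3: revealed 1 new [(3,4)] -> total=13
Click 4 (0,1) count=0: revealed 0 new [(none)] -> total=13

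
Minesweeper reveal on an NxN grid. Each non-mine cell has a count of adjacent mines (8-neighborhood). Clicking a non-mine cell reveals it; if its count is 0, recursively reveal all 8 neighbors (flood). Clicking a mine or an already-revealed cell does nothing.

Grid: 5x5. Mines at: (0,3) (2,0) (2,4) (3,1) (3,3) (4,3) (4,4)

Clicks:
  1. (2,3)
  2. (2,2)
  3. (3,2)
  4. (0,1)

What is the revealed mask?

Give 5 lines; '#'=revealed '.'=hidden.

Answer: ###..
###..
..##.
..#..
.....

Derivation:
Click 1 (2,3) count=2: revealed 1 new [(2,3)] -> total=1
Click 2 (2,2) count=2: revealed 1 new [(2,2)] -> total=2
Click 3 (3,2) count=3: revealed 1 new [(3,2)] -> total=3
Click 4 (0,1) count=0: revealed 6 new [(0,0) (0,1) (0,2) (1,0) (1,1) (1,2)] -> total=9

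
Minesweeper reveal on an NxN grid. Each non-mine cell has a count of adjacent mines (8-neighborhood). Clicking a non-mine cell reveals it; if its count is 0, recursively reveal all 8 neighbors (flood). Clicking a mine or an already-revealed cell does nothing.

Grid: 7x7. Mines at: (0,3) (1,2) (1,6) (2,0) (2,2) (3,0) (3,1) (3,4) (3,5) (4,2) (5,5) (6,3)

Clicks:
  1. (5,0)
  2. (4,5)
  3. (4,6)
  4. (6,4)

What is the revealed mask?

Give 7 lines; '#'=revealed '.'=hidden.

Click 1 (5,0) count=0: revealed 8 new [(4,0) (4,1) (5,0) (5,1) (5,2) (6,0) (6,1) (6,2)] -> total=8
Click 2 (4,5) count=3: revealed 1 new [(4,5)] -> total=9
Click 3 (4,6) count=2: revealed 1 new [(4,6)] -> total=10
Click 4 (6,4) count=2: revealed 1 new [(6,4)] -> total=11

Answer: .......
.......
.......
.......
##...##
###....
###.#..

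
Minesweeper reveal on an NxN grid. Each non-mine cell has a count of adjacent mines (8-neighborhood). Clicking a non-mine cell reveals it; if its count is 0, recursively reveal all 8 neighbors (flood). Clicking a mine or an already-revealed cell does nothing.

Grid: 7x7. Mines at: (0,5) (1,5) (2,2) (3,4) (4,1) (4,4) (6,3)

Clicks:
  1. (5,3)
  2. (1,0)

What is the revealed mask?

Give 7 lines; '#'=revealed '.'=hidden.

Answer: #####..
#####..
##.....
##.....
.......
...#...
.......

Derivation:
Click 1 (5,3) count=2: revealed 1 new [(5,3)] -> total=1
Click 2 (1,0) count=0: revealed 14 new [(0,0) (0,1) (0,2) (0,3) (0,4) (1,0) (1,1) (1,2) (1,3) (1,4) (2,0) (2,1) (3,0) (3,1)] -> total=15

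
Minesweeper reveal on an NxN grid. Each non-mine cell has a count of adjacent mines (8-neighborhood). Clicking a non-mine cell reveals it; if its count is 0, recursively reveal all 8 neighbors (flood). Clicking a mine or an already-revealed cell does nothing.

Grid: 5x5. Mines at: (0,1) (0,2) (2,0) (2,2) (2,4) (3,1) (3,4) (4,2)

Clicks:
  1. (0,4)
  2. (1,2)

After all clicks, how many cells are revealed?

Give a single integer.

Answer: 5

Derivation:
Click 1 (0,4) count=0: revealed 4 new [(0,3) (0,4) (1,3) (1,4)] -> total=4
Click 2 (1,2) count=3: revealed 1 new [(1,2)] -> total=5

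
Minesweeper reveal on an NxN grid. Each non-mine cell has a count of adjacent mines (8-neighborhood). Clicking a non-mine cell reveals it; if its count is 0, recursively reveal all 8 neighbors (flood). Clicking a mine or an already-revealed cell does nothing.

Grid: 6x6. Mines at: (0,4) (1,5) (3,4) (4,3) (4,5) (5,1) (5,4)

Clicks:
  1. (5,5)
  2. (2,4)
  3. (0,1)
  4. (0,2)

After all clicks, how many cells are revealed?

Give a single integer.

Answer: 21

Derivation:
Click 1 (5,5) count=2: revealed 1 new [(5,5)] -> total=1
Click 2 (2,4) count=2: revealed 1 new [(2,4)] -> total=2
Click 3 (0,1) count=0: revealed 19 new [(0,0) (0,1) (0,2) (0,3) (1,0) (1,1) (1,2) (1,3) (2,0) (2,1) (2,2) (2,3) (3,0) (3,1) (3,2) (3,3) (4,0) (4,1) (4,2)] -> total=21
Click 4 (0,2) count=0: revealed 0 new [(none)] -> total=21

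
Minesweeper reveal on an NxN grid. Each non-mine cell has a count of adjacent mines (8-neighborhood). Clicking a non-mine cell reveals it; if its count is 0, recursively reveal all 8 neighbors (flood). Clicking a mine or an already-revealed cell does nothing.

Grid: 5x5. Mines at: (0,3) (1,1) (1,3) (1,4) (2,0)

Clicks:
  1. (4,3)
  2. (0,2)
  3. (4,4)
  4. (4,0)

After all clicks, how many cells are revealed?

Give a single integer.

Answer: 15

Derivation:
Click 1 (4,3) count=0: revealed 14 new [(2,1) (2,2) (2,3) (2,4) (3,0) (3,1) (3,2) (3,3) (3,4) (4,0) (4,1) (4,2) (4,3) (4,4)] -> total=14
Click 2 (0,2) count=3: revealed 1 new [(0,2)] -> total=15
Click 3 (4,4) count=0: revealed 0 new [(none)] -> total=15
Click 4 (4,0) count=0: revealed 0 new [(none)] -> total=15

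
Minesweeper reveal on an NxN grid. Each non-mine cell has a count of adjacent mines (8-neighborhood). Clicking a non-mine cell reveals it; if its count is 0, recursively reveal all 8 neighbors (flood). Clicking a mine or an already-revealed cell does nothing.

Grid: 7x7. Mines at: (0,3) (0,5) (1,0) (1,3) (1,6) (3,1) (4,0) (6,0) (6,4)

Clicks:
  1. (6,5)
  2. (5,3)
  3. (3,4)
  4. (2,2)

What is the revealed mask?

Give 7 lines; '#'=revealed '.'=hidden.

Click 1 (6,5) count=1: revealed 1 new [(6,5)] -> total=1
Click 2 (5,3) count=1: revealed 1 new [(5,3)] -> total=2
Click 3 (3,4) count=0: revealed 25 new [(2,2) (2,3) (2,4) (2,5) (2,6) (3,2) (3,3) (3,4) (3,5) (3,6) (4,1) (4,2) (4,3) (4,4) (4,5) (4,6) (5,1) (5,2) (5,4) (5,5) (5,6) (6,1) (6,2) (6,3) (6,6)] -> total=27
Click 4 (2,2) count=2: revealed 0 new [(none)] -> total=27

Answer: .......
.......
..#####
..#####
.######
.######
.###.##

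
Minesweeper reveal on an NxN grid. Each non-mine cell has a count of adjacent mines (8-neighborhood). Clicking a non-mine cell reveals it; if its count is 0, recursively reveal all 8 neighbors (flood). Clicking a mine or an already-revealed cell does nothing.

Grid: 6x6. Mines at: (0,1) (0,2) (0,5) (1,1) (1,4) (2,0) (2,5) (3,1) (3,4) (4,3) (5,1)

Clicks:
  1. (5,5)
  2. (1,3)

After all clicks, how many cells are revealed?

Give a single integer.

Click 1 (5,5) count=0: revealed 4 new [(4,4) (4,5) (5,4) (5,5)] -> total=4
Click 2 (1,3) count=2: revealed 1 new [(1,3)] -> total=5

Answer: 5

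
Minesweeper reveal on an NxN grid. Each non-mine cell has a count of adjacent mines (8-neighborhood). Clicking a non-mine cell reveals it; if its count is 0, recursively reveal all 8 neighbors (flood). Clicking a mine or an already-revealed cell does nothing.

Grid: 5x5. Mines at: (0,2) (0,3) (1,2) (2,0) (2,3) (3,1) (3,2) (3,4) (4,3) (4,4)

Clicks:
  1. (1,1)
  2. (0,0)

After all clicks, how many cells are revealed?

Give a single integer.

Click 1 (1,1) count=3: revealed 1 new [(1,1)] -> total=1
Click 2 (0,0) count=0: revealed 3 new [(0,0) (0,1) (1,0)] -> total=4

Answer: 4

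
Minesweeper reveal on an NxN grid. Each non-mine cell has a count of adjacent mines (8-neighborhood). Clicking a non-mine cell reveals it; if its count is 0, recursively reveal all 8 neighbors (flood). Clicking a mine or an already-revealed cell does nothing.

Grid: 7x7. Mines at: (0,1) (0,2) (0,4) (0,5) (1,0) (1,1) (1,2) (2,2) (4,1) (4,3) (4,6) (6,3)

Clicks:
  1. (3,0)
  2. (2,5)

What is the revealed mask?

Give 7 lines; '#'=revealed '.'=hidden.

Answer: .......
...####
...####
#..####
.......
.......
.......

Derivation:
Click 1 (3,0) count=1: revealed 1 new [(3,0)] -> total=1
Click 2 (2,5) count=0: revealed 12 new [(1,3) (1,4) (1,5) (1,6) (2,3) (2,4) (2,5) (2,6) (3,3) (3,4) (3,5) (3,6)] -> total=13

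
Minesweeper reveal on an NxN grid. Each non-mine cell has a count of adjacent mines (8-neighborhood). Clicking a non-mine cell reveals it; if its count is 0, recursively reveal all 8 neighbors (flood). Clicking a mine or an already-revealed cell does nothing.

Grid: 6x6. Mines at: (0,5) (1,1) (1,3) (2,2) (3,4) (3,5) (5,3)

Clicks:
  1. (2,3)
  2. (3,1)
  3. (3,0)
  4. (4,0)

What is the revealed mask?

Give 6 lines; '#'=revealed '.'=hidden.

Click 1 (2,3) count=3: revealed 1 new [(2,3)] -> total=1
Click 2 (3,1) count=1: revealed 1 new [(3,1)] -> total=2
Click 3 (3,0) count=0: revealed 10 new [(2,0) (2,1) (3,0) (3,2) (4,0) (4,1) (4,2) (5,0) (5,1) (5,2)] -> total=12
Click 4 (4,0) count=0: revealed 0 new [(none)] -> total=12

Answer: ......
......
##.#..
###...
###...
###...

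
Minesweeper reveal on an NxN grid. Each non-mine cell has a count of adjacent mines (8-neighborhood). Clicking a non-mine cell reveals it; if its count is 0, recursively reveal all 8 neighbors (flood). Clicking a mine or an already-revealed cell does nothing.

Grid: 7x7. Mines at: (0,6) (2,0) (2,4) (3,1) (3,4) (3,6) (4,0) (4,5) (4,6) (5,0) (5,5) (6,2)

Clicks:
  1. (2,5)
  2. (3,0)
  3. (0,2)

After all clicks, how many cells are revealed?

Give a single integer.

Answer: 17

Derivation:
Click 1 (2,5) count=3: revealed 1 new [(2,5)] -> total=1
Click 2 (3,0) count=3: revealed 1 new [(3,0)] -> total=2
Click 3 (0,2) count=0: revealed 15 new [(0,0) (0,1) (0,2) (0,3) (0,4) (0,5) (1,0) (1,1) (1,2) (1,3) (1,4) (1,5) (2,1) (2,2) (2,3)] -> total=17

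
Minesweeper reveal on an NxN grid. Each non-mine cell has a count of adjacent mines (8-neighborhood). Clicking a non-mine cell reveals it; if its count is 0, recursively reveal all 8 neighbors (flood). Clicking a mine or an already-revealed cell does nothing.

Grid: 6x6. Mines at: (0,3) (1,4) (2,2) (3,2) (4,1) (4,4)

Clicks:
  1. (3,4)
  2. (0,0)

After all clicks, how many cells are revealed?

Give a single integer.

Answer: 11

Derivation:
Click 1 (3,4) count=1: revealed 1 new [(3,4)] -> total=1
Click 2 (0,0) count=0: revealed 10 new [(0,0) (0,1) (0,2) (1,0) (1,1) (1,2) (2,0) (2,1) (3,0) (3,1)] -> total=11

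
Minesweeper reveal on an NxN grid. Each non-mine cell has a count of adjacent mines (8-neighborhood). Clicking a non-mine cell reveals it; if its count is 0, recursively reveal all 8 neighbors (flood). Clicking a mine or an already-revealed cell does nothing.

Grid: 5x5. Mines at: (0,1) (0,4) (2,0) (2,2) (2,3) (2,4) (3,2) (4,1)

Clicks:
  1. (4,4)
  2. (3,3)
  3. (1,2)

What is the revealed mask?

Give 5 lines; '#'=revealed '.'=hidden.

Answer: .....
..#..
.....
...##
...##

Derivation:
Click 1 (4,4) count=0: revealed 4 new [(3,3) (3,4) (4,3) (4,4)] -> total=4
Click 2 (3,3) count=4: revealed 0 new [(none)] -> total=4
Click 3 (1,2) count=3: revealed 1 new [(1,2)] -> total=5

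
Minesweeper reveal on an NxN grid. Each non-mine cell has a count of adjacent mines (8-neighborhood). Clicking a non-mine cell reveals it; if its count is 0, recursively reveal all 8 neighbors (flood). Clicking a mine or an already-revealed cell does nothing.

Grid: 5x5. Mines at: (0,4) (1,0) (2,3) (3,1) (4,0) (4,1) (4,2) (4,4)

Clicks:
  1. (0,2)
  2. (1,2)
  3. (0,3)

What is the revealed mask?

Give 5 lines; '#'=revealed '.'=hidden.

Answer: .###.
.###.
.....
.....
.....

Derivation:
Click 1 (0,2) count=0: revealed 6 new [(0,1) (0,2) (0,3) (1,1) (1,2) (1,3)] -> total=6
Click 2 (1,2) count=1: revealed 0 new [(none)] -> total=6
Click 3 (0,3) count=1: revealed 0 new [(none)] -> total=6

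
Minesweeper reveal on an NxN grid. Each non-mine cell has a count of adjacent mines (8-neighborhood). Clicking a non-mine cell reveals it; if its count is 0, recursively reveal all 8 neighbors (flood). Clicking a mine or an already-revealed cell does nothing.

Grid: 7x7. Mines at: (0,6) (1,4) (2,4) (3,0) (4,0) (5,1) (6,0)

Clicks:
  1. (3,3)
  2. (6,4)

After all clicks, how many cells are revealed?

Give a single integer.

Answer: 38

Derivation:
Click 1 (3,3) count=1: revealed 1 new [(3,3)] -> total=1
Click 2 (6,4) count=0: revealed 37 new [(0,0) (0,1) (0,2) (0,3) (1,0) (1,1) (1,2) (1,3) (1,5) (1,6) (2,0) (2,1) (2,2) (2,3) (2,5) (2,6) (3,1) (3,2) (3,4) (3,5) (3,6) (4,1) (4,2) (4,3) (4,4) (4,5) (4,6) (5,2) (5,3) (5,4) (5,5) (5,6) (6,2) (6,3) (6,4) (6,5) (6,6)] -> total=38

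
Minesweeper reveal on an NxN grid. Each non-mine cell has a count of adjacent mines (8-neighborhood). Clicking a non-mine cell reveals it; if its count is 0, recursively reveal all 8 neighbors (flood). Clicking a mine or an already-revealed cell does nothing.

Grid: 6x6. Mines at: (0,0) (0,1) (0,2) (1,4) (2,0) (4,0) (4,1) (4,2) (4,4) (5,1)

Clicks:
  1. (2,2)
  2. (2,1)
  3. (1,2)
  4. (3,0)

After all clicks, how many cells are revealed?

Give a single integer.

Click 1 (2,2) count=0: revealed 9 new [(1,1) (1,2) (1,3) (2,1) (2,2) (2,3) (3,1) (3,2) (3,3)] -> total=9
Click 2 (2,1) count=1: revealed 0 new [(none)] -> total=9
Click 3 (1,2) count=2: revealed 0 new [(none)] -> total=9
Click 4 (3,0) count=3: revealed 1 new [(3,0)] -> total=10

Answer: 10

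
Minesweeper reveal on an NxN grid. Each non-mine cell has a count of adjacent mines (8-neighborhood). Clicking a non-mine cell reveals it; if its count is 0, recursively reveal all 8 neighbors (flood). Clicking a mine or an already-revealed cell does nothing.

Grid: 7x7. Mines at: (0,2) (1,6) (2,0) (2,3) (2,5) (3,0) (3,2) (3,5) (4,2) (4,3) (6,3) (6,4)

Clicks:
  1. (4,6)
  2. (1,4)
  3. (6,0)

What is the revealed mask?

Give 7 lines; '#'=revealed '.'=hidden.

Answer: .......
....#..
.......
.......
##....#
###....
###....

Derivation:
Click 1 (4,6) count=1: revealed 1 new [(4,6)] -> total=1
Click 2 (1,4) count=2: revealed 1 new [(1,4)] -> total=2
Click 3 (6,0) count=0: revealed 8 new [(4,0) (4,1) (5,0) (5,1) (5,2) (6,0) (6,1) (6,2)] -> total=10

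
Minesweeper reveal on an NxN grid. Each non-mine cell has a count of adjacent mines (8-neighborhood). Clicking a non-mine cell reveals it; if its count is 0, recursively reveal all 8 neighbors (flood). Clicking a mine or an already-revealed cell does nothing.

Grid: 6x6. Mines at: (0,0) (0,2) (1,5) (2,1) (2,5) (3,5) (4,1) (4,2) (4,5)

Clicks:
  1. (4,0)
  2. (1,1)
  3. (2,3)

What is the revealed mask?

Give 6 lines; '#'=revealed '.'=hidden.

Answer: ......
.####.
..###.
..###.
#.....
......

Derivation:
Click 1 (4,0) count=1: revealed 1 new [(4,0)] -> total=1
Click 2 (1,1) count=3: revealed 1 new [(1,1)] -> total=2
Click 3 (2,3) count=0: revealed 9 new [(1,2) (1,3) (1,4) (2,2) (2,3) (2,4) (3,2) (3,3) (3,4)] -> total=11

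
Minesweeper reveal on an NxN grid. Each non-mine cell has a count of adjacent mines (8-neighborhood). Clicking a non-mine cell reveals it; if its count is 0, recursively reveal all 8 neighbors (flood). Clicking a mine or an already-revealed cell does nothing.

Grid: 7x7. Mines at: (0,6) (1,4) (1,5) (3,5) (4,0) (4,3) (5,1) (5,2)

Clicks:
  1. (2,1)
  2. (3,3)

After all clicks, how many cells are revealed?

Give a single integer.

Answer: 16

Derivation:
Click 1 (2,1) count=0: revealed 16 new [(0,0) (0,1) (0,2) (0,3) (1,0) (1,1) (1,2) (1,3) (2,0) (2,1) (2,2) (2,3) (3,0) (3,1) (3,2) (3,3)] -> total=16
Click 2 (3,3) count=1: revealed 0 new [(none)] -> total=16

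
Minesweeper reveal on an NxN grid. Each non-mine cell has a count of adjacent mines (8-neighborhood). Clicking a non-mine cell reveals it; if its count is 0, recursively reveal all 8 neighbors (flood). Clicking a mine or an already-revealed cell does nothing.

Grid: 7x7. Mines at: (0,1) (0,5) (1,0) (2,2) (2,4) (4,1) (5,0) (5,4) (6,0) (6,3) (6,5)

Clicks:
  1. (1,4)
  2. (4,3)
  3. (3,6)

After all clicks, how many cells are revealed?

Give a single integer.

Click 1 (1,4) count=2: revealed 1 new [(1,4)] -> total=1
Click 2 (4,3) count=1: revealed 1 new [(4,3)] -> total=2
Click 3 (3,6) count=0: revealed 10 new [(1,5) (1,6) (2,5) (2,6) (3,5) (3,6) (4,5) (4,6) (5,5) (5,6)] -> total=12

Answer: 12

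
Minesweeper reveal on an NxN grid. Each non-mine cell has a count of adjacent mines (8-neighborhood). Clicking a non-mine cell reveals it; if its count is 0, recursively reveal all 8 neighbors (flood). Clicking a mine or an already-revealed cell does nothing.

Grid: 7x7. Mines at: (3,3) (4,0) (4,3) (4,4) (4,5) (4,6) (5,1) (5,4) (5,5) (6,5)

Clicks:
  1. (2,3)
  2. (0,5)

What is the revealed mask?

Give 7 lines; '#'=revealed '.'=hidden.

Click 1 (2,3) count=1: revealed 1 new [(2,3)] -> total=1
Click 2 (0,5) count=0: revealed 26 new [(0,0) (0,1) (0,2) (0,3) (0,4) (0,5) (0,6) (1,0) (1,1) (1,2) (1,3) (1,4) (1,5) (1,6) (2,0) (2,1) (2,2) (2,4) (2,5) (2,6) (3,0) (3,1) (3,2) (3,4) (3,5) (3,6)] -> total=27

Answer: #######
#######
#######
###.###
.......
.......
.......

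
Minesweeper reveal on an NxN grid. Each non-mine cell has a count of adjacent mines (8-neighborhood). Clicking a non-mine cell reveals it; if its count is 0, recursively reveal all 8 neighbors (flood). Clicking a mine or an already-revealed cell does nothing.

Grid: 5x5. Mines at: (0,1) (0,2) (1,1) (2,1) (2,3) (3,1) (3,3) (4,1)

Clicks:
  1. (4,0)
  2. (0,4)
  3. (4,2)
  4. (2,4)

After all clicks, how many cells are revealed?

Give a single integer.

Answer: 7

Derivation:
Click 1 (4,0) count=2: revealed 1 new [(4,0)] -> total=1
Click 2 (0,4) count=0: revealed 4 new [(0,3) (0,4) (1,3) (1,4)] -> total=5
Click 3 (4,2) count=3: revealed 1 new [(4,2)] -> total=6
Click 4 (2,4) count=2: revealed 1 new [(2,4)] -> total=7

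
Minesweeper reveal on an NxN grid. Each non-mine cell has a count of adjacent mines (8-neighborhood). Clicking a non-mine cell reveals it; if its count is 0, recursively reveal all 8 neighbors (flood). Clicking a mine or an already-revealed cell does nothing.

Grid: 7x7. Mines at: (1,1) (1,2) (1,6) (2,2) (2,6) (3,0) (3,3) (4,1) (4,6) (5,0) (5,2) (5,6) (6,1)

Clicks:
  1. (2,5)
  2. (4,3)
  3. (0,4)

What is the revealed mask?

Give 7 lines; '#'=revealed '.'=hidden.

Click 1 (2,5) count=2: revealed 1 new [(2,5)] -> total=1
Click 2 (4,3) count=2: revealed 1 new [(4,3)] -> total=2
Click 3 (0,4) count=0: revealed 8 new [(0,3) (0,4) (0,5) (1,3) (1,4) (1,5) (2,3) (2,4)] -> total=10

Answer: ...###.
...###.
...###.
.......
...#...
.......
.......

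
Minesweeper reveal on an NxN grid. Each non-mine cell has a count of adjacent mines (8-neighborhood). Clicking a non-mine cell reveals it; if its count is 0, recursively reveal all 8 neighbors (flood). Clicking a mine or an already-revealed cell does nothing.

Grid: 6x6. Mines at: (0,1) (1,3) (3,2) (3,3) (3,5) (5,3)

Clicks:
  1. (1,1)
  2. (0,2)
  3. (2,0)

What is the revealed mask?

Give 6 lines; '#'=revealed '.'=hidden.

Answer: ..#...
##....
##....
##....
###...
###...

Derivation:
Click 1 (1,1) count=1: revealed 1 new [(1,1)] -> total=1
Click 2 (0,2) count=2: revealed 1 new [(0,2)] -> total=2
Click 3 (2,0) count=0: revealed 11 new [(1,0) (2,0) (2,1) (3,0) (3,1) (4,0) (4,1) (4,2) (5,0) (5,1) (5,2)] -> total=13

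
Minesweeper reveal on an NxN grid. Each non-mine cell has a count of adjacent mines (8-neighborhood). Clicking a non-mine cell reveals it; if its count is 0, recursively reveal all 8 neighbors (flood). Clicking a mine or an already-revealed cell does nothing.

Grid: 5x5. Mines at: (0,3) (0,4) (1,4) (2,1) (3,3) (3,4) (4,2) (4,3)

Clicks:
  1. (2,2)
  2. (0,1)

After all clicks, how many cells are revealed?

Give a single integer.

Click 1 (2,2) count=2: revealed 1 new [(2,2)] -> total=1
Click 2 (0,1) count=0: revealed 6 new [(0,0) (0,1) (0,2) (1,0) (1,1) (1,2)] -> total=7

Answer: 7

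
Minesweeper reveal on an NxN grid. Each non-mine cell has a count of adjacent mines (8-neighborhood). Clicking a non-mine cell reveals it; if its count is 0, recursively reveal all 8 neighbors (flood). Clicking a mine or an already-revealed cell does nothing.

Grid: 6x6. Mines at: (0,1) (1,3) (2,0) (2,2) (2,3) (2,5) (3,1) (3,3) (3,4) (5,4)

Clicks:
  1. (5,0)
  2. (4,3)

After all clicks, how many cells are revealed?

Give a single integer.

Answer: 8

Derivation:
Click 1 (5,0) count=0: revealed 8 new [(4,0) (4,1) (4,2) (4,3) (5,0) (5,1) (5,2) (5,3)] -> total=8
Click 2 (4,3) count=3: revealed 0 new [(none)] -> total=8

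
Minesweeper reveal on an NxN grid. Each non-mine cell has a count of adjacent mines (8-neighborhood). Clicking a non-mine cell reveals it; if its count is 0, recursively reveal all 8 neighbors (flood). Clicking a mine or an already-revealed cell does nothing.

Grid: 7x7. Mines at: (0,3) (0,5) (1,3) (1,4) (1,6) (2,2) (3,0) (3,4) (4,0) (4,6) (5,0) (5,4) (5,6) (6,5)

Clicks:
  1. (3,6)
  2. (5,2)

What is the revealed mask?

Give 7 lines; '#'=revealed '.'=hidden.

Answer: .......
.......
.......
.###..#
.###...
.###...
.###...

Derivation:
Click 1 (3,6) count=1: revealed 1 new [(3,6)] -> total=1
Click 2 (5,2) count=0: revealed 12 new [(3,1) (3,2) (3,3) (4,1) (4,2) (4,3) (5,1) (5,2) (5,3) (6,1) (6,2) (6,3)] -> total=13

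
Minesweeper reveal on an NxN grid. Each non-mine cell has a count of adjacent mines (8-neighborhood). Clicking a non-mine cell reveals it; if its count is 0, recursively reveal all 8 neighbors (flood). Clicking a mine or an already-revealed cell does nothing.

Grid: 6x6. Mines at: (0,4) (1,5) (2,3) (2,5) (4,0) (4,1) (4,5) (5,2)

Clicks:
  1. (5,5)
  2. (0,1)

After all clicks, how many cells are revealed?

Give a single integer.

Click 1 (5,5) count=1: revealed 1 new [(5,5)] -> total=1
Click 2 (0,1) count=0: revealed 14 new [(0,0) (0,1) (0,2) (0,3) (1,0) (1,1) (1,2) (1,3) (2,0) (2,1) (2,2) (3,0) (3,1) (3,2)] -> total=15

Answer: 15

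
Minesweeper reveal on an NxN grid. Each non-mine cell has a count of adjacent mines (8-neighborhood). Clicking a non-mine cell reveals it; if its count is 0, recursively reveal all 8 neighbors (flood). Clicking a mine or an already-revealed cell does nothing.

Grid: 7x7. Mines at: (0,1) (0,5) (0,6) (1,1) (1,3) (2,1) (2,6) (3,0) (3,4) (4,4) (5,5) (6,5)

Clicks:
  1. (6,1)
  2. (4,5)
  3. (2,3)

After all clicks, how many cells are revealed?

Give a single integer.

Click 1 (6,1) count=0: revealed 17 new [(3,1) (3,2) (3,3) (4,0) (4,1) (4,2) (4,3) (5,0) (5,1) (5,2) (5,3) (5,4) (6,0) (6,1) (6,2) (6,3) (6,4)] -> total=17
Click 2 (4,5) count=3: revealed 1 new [(4,5)] -> total=18
Click 3 (2,3) count=2: revealed 1 new [(2,3)] -> total=19

Answer: 19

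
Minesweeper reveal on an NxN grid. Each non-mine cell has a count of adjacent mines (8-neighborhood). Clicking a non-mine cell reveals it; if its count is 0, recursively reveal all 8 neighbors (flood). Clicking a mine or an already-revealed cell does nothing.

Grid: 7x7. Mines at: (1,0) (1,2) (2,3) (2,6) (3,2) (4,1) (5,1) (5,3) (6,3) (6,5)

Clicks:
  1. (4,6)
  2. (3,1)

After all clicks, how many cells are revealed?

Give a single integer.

Click 1 (4,6) count=0: revealed 9 new [(3,4) (3,5) (3,6) (4,4) (4,5) (4,6) (5,4) (5,5) (5,6)] -> total=9
Click 2 (3,1) count=2: revealed 1 new [(3,1)] -> total=10

Answer: 10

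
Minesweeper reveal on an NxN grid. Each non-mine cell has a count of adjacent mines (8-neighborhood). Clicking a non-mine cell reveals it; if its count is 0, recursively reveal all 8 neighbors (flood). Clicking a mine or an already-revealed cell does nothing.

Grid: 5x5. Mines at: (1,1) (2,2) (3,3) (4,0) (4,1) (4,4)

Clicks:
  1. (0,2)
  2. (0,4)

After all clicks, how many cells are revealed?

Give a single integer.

Answer: 8

Derivation:
Click 1 (0,2) count=1: revealed 1 new [(0,2)] -> total=1
Click 2 (0,4) count=0: revealed 7 new [(0,3) (0,4) (1,2) (1,3) (1,4) (2,3) (2,4)] -> total=8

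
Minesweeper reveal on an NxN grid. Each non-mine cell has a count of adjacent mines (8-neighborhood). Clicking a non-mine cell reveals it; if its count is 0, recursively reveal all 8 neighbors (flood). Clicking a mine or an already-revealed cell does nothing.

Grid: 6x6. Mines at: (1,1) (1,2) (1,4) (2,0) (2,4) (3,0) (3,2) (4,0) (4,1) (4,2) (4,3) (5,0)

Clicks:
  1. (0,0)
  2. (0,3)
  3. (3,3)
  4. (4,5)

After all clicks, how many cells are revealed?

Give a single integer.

Click 1 (0,0) count=1: revealed 1 new [(0,0)] -> total=1
Click 2 (0,3) count=2: revealed 1 new [(0,3)] -> total=2
Click 3 (3,3) count=4: revealed 1 new [(3,3)] -> total=3
Click 4 (4,5) count=0: revealed 6 new [(3,4) (3,5) (4,4) (4,5) (5,4) (5,5)] -> total=9

Answer: 9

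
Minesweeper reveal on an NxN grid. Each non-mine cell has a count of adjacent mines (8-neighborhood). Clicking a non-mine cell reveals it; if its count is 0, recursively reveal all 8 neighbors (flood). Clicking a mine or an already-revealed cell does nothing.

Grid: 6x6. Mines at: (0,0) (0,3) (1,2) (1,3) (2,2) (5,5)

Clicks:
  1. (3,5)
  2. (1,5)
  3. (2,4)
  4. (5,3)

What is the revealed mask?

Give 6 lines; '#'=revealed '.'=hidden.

Click 1 (3,5) count=0: revealed 28 new [(0,4) (0,5) (1,0) (1,1) (1,4) (1,5) (2,0) (2,1) (2,3) (2,4) (2,5) (3,0) (3,1) (3,2) (3,3) (3,4) (3,5) (4,0) (4,1) (4,2) (4,3) (4,4) (4,5) (5,0) (5,1) (5,2) (5,3) (5,4)] -> total=28
Click 2 (1,5) count=0: revealed 0 new [(none)] -> total=28
Click 3 (2,4) count=1: revealed 0 new [(none)] -> total=28
Click 4 (5,3) count=0: revealed 0 new [(none)] -> total=28

Answer: ....##
##..##
##.###
######
######
#####.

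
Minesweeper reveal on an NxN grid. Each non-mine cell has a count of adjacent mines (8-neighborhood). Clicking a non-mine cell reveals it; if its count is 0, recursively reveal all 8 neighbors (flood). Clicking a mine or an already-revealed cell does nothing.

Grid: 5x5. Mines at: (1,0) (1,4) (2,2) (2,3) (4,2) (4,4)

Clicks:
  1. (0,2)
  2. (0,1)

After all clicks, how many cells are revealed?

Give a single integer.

Click 1 (0,2) count=0: revealed 6 new [(0,1) (0,2) (0,3) (1,1) (1,2) (1,3)] -> total=6
Click 2 (0,1) count=1: revealed 0 new [(none)] -> total=6

Answer: 6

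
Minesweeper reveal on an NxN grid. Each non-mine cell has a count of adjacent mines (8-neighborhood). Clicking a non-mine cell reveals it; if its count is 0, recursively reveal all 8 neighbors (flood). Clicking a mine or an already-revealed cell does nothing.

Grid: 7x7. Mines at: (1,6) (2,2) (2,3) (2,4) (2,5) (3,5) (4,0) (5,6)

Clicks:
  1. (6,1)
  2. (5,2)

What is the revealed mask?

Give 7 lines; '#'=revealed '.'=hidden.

Answer: .......
.......
.......
.####..
.#####.
######.
######.

Derivation:
Click 1 (6,1) count=0: revealed 21 new [(3,1) (3,2) (3,3) (3,4) (4,1) (4,2) (4,3) (4,4) (4,5) (5,0) (5,1) (5,2) (5,3) (5,4) (5,5) (6,0) (6,1) (6,2) (6,3) (6,4) (6,5)] -> total=21
Click 2 (5,2) count=0: revealed 0 new [(none)] -> total=21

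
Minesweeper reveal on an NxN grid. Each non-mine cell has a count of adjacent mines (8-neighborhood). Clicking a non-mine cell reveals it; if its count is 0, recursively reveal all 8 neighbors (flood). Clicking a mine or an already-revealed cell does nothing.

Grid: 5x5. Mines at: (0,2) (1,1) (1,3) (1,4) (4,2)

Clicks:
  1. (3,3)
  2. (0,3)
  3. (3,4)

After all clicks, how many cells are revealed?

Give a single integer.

Click 1 (3,3) count=1: revealed 1 new [(3,3)] -> total=1
Click 2 (0,3) count=3: revealed 1 new [(0,3)] -> total=2
Click 3 (3,4) count=0: revealed 5 new [(2,3) (2,4) (3,4) (4,3) (4,4)] -> total=7

Answer: 7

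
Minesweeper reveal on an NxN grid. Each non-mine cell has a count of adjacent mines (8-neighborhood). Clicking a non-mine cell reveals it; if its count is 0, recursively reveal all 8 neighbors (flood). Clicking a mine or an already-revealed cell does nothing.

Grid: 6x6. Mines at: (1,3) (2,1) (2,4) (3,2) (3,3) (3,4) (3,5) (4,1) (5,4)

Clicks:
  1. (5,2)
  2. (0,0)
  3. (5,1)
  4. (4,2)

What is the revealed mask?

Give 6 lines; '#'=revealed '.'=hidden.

Answer: ###...
###...
......
......
..#...
.##...

Derivation:
Click 1 (5,2) count=1: revealed 1 new [(5,2)] -> total=1
Click 2 (0,0) count=0: revealed 6 new [(0,0) (0,1) (0,2) (1,0) (1,1) (1,2)] -> total=7
Click 3 (5,1) count=1: revealed 1 new [(5,1)] -> total=8
Click 4 (4,2) count=3: revealed 1 new [(4,2)] -> total=9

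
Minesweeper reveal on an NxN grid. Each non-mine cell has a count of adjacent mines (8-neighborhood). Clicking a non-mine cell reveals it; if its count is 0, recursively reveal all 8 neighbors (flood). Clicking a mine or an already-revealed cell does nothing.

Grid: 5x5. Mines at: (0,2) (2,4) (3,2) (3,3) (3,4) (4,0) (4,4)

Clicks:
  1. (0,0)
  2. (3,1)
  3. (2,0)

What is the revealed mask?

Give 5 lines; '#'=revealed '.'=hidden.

Click 1 (0,0) count=0: revealed 8 new [(0,0) (0,1) (1,0) (1,1) (2,0) (2,1) (3,0) (3,1)] -> total=8
Click 2 (3,1) count=2: revealed 0 new [(none)] -> total=8
Click 3 (2,0) count=0: revealed 0 new [(none)] -> total=8

Answer: ##...
##...
##...
##...
.....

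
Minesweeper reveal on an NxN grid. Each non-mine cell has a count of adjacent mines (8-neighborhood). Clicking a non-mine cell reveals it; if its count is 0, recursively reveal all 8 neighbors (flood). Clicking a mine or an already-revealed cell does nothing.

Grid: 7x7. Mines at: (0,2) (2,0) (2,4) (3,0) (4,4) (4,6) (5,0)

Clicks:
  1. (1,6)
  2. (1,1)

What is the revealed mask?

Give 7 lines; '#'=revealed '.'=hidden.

Answer: ...####
.#.####
.....##
.....##
.......
.......
.......

Derivation:
Click 1 (1,6) count=0: revealed 12 new [(0,3) (0,4) (0,5) (0,6) (1,3) (1,4) (1,5) (1,6) (2,5) (2,6) (3,5) (3,6)] -> total=12
Click 2 (1,1) count=2: revealed 1 new [(1,1)] -> total=13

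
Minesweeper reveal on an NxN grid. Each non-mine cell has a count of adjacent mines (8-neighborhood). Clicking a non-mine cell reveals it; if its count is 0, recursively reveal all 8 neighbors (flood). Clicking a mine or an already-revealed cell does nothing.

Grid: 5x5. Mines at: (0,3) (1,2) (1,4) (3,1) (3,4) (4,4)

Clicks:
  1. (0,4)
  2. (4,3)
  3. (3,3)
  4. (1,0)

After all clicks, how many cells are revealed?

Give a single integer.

Click 1 (0,4) count=2: revealed 1 new [(0,4)] -> total=1
Click 2 (4,3) count=2: revealed 1 new [(4,3)] -> total=2
Click 3 (3,3) count=2: revealed 1 new [(3,3)] -> total=3
Click 4 (1,0) count=0: revealed 6 new [(0,0) (0,1) (1,0) (1,1) (2,0) (2,1)] -> total=9

Answer: 9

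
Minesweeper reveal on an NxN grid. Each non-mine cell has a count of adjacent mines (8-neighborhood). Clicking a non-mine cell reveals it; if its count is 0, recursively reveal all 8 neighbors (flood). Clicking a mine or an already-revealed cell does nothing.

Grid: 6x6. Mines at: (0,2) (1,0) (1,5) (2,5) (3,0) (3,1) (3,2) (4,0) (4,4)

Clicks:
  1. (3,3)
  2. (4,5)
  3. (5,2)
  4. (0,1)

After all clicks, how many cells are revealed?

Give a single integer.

Answer: 9

Derivation:
Click 1 (3,3) count=2: revealed 1 new [(3,3)] -> total=1
Click 2 (4,5) count=1: revealed 1 new [(4,5)] -> total=2
Click 3 (5,2) count=0: revealed 6 new [(4,1) (4,2) (4,3) (5,1) (5,2) (5,3)] -> total=8
Click 4 (0,1) count=2: revealed 1 new [(0,1)] -> total=9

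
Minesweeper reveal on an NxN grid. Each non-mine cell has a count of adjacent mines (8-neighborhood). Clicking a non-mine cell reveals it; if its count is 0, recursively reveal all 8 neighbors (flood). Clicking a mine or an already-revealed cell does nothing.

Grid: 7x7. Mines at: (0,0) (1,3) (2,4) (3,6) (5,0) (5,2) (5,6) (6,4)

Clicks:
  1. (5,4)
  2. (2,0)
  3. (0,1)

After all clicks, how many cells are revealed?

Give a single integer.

Click 1 (5,4) count=1: revealed 1 new [(5,4)] -> total=1
Click 2 (2,0) count=0: revealed 15 new [(1,0) (1,1) (1,2) (2,0) (2,1) (2,2) (2,3) (3,0) (3,1) (3,2) (3,3) (4,0) (4,1) (4,2) (4,3)] -> total=16
Click 3 (0,1) count=1: revealed 1 new [(0,1)] -> total=17

Answer: 17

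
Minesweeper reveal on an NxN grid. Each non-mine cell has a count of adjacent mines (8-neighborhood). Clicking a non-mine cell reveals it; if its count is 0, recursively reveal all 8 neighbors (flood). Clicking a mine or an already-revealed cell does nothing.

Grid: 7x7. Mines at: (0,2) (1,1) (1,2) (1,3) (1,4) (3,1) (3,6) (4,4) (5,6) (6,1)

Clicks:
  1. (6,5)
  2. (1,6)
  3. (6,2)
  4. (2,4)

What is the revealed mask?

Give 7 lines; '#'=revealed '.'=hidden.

Click 1 (6,5) count=1: revealed 1 new [(6,5)] -> total=1
Click 2 (1,6) count=0: revealed 6 new [(0,5) (0,6) (1,5) (1,6) (2,5) (2,6)] -> total=7
Click 3 (6,2) count=1: revealed 1 new [(6,2)] -> total=8
Click 4 (2,4) count=2: revealed 1 new [(2,4)] -> total=9

Answer: .....##
.....##
....###
.......
.......
.......
..#..#.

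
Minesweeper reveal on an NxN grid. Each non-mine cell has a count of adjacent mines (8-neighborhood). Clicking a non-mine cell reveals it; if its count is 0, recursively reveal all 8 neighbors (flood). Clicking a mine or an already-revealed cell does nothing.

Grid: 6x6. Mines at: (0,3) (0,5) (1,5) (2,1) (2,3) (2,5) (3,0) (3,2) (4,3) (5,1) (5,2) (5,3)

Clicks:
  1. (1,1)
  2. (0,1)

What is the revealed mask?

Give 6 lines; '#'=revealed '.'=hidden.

Click 1 (1,1) count=1: revealed 1 new [(1,1)] -> total=1
Click 2 (0,1) count=0: revealed 5 new [(0,0) (0,1) (0,2) (1,0) (1,2)] -> total=6

Answer: ###...
###...
......
......
......
......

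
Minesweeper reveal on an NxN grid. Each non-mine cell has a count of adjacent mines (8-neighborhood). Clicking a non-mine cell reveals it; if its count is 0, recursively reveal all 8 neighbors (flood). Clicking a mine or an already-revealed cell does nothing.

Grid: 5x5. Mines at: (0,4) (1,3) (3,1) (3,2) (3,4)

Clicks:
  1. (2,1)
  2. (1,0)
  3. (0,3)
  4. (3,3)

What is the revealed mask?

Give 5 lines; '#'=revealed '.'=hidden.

Answer: ####.
###..
###..
...#.
.....

Derivation:
Click 1 (2,1) count=2: revealed 1 new [(2,1)] -> total=1
Click 2 (1,0) count=0: revealed 8 new [(0,0) (0,1) (0,2) (1,0) (1,1) (1,2) (2,0) (2,2)] -> total=9
Click 3 (0,3) count=2: revealed 1 new [(0,3)] -> total=10
Click 4 (3,3) count=2: revealed 1 new [(3,3)] -> total=11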